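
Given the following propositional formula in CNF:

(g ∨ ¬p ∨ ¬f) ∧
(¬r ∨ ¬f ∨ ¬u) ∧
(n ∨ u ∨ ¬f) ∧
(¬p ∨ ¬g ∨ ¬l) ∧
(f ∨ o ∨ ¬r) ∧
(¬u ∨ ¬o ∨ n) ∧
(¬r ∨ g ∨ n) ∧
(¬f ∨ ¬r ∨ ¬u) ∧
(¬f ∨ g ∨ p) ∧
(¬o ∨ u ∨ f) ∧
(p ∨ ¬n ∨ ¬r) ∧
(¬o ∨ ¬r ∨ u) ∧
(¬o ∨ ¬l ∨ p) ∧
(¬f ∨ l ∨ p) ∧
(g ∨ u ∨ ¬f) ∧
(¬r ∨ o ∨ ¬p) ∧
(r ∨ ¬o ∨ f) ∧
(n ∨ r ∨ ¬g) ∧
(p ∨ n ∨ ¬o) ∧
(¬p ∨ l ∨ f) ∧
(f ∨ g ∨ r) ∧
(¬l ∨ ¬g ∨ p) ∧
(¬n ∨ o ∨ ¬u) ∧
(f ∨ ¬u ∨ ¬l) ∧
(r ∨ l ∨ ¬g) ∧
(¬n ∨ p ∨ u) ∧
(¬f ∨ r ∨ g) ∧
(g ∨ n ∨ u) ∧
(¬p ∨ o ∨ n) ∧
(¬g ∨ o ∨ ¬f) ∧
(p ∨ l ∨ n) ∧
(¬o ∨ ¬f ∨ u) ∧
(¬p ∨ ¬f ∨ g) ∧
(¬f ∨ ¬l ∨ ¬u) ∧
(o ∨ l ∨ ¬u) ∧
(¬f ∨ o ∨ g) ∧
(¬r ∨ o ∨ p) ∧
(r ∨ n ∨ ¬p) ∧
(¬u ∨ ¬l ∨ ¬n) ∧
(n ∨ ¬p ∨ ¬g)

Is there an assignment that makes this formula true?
No

No, the formula is not satisfiable.

No assignment of truth values to the variables can make all 40 clauses true simultaneously.

The formula is UNSAT (unsatisfiable).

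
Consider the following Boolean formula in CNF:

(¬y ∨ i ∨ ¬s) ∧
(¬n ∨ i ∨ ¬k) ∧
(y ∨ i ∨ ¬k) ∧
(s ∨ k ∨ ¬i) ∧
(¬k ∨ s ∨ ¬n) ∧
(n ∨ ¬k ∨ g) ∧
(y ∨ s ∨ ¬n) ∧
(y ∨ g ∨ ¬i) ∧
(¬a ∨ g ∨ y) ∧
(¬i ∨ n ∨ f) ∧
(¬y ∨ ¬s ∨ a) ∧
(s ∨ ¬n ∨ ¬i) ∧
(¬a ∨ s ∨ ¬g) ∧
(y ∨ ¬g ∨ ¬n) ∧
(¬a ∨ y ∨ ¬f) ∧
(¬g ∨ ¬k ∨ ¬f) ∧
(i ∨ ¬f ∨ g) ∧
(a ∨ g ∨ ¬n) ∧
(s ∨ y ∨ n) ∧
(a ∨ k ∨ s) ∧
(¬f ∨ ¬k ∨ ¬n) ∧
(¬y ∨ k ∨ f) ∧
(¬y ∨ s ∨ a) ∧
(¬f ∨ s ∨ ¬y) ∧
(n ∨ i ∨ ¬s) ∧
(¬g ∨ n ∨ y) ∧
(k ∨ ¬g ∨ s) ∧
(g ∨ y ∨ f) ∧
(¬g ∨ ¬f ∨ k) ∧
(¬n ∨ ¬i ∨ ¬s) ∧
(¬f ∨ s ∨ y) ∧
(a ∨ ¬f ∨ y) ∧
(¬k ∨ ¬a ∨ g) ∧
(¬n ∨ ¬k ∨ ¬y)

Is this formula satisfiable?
Yes

Yes, the formula is satisfiable.

One satisfying assignment is: f=True, n=False, i=True, k=False, g=False, y=True, s=True, a=True

Verification: With this assignment, all 34 clauses evaluate to true.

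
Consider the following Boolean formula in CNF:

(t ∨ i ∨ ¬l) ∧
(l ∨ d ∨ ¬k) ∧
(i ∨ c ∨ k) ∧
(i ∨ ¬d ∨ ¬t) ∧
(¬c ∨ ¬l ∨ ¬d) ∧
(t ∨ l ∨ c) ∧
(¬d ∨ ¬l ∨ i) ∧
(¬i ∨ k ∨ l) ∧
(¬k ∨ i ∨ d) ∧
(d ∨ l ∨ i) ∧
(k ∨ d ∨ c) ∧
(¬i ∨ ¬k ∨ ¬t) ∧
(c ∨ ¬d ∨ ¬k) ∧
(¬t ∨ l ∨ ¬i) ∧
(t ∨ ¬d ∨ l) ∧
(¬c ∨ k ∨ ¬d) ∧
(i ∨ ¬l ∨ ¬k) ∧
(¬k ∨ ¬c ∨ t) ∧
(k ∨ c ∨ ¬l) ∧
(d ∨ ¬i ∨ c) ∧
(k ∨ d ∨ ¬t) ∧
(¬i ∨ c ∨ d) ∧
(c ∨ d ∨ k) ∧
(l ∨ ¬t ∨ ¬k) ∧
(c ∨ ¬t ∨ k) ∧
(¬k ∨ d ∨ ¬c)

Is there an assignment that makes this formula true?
Yes

Yes, the formula is satisfiable.

One satisfying assignment is: i=True, l=True, c=True, d=False, k=False, t=False

Verification: With this assignment, all 26 clauses evaluate to true.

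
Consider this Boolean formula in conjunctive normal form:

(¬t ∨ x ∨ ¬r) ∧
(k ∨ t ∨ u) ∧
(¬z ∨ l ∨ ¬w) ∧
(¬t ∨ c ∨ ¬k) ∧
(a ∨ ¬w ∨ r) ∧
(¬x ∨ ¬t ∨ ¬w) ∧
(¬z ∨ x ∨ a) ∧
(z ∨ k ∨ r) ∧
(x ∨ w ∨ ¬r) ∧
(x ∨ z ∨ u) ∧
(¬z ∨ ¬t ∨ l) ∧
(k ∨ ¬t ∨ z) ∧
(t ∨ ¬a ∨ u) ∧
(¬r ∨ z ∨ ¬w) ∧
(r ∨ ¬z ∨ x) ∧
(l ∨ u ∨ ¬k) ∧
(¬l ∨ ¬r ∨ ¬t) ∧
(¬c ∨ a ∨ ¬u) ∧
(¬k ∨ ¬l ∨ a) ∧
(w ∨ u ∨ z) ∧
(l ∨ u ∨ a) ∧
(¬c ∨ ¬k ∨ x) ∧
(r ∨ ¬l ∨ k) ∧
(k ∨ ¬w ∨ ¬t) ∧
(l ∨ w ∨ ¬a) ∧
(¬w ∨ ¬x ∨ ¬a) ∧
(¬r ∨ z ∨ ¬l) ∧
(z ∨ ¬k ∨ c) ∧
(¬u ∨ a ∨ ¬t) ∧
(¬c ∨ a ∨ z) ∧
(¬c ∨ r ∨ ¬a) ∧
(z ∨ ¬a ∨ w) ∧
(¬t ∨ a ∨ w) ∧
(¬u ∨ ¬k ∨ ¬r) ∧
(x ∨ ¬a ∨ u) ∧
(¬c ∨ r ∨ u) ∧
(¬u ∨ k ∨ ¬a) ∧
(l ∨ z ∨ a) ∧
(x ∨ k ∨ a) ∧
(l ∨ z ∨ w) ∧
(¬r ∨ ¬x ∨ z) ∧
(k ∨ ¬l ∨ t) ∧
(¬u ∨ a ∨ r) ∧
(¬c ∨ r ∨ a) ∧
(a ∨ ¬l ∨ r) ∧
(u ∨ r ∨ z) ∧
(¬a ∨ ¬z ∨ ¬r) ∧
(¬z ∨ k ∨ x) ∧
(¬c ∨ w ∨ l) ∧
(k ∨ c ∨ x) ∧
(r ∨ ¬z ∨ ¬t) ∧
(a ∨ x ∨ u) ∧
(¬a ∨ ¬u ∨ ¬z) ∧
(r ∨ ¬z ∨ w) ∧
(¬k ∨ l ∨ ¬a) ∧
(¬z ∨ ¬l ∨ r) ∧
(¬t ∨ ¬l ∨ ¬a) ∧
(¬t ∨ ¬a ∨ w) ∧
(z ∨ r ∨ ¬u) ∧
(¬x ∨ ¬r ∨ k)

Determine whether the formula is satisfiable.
No

No, the formula is not satisfiable.

No assignment of truth values to the variables can make all 60 clauses true simultaneously.

The formula is UNSAT (unsatisfiable).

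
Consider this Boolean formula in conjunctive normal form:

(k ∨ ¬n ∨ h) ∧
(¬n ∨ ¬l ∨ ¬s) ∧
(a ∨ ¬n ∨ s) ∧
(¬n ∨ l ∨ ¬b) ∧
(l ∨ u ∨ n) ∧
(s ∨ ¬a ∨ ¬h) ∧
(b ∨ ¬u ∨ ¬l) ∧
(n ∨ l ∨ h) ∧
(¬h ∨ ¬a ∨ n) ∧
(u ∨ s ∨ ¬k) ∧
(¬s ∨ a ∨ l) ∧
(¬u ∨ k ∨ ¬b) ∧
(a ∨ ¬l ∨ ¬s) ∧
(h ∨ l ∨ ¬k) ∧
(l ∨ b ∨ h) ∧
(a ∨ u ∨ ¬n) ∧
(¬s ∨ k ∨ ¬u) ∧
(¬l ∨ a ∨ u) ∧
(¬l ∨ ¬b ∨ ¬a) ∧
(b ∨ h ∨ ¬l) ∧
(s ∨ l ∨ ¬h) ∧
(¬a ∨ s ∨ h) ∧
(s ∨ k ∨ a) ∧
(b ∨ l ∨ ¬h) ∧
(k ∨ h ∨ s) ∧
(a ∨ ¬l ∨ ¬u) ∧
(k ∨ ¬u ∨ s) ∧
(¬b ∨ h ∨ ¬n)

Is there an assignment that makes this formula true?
No

No, the formula is not satisfiable.

No assignment of truth values to the variables can make all 28 clauses true simultaneously.

The formula is UNSAT (unsatisfiable).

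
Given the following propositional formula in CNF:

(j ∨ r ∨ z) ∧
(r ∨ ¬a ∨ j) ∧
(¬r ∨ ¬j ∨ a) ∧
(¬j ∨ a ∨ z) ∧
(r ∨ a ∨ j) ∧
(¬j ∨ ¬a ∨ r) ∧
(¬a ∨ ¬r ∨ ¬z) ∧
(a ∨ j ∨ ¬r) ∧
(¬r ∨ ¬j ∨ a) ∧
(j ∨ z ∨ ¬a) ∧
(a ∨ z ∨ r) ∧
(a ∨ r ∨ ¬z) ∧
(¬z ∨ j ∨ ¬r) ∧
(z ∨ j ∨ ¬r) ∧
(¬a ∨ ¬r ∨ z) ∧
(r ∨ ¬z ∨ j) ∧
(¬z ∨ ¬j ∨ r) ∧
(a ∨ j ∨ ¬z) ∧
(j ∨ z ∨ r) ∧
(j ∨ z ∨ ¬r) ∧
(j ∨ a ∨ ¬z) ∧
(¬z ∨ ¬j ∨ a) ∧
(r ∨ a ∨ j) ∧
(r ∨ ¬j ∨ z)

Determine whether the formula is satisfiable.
No

No, the formula is not satisfiable.

No assignment of truth values to the variables can make all 24 clauses true simultaneously.

The formula is UNSAT (unsatisfiable).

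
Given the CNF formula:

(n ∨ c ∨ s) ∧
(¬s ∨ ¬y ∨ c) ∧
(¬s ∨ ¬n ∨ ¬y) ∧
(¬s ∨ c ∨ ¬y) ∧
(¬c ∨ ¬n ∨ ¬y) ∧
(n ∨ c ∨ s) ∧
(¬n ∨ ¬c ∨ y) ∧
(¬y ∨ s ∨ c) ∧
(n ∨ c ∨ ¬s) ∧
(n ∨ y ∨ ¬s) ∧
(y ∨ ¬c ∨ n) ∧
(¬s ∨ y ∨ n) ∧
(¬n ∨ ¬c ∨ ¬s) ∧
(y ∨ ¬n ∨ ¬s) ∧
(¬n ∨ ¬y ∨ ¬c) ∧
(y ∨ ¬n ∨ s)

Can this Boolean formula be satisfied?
Yes

Yes, the formula is satisfiable.

One satisfying assignment is: s=True, y=True, c=True, n=False

Verification: With this assignment, all 16 clauses evaluate to true.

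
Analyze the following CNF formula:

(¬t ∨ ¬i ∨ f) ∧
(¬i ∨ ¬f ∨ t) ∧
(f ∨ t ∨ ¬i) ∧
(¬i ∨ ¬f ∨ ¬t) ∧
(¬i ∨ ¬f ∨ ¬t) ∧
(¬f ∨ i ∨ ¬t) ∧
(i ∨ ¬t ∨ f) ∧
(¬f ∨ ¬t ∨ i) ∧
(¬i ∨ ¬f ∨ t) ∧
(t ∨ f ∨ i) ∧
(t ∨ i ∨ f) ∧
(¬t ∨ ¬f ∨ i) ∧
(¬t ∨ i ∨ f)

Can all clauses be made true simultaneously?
Yes

Yes, the formula is satisfiable.

One satisfying assignment is: t=False, f=True, i=False

Verification: With this assignment, all 13 clauses evaluate to true.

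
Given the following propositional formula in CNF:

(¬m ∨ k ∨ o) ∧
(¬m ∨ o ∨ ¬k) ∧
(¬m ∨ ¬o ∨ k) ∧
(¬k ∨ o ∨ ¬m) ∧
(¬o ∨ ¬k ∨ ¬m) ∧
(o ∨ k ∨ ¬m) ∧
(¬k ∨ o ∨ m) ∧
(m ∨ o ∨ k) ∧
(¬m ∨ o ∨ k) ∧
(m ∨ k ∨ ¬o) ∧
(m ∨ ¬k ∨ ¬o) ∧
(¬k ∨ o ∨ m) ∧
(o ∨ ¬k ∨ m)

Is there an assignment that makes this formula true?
No

No, the formula is not satisfiable.

No assignment of truth values to the variables can make all 13 clauses true simultaneously.

The formula is UNSAT (unsatisfiable).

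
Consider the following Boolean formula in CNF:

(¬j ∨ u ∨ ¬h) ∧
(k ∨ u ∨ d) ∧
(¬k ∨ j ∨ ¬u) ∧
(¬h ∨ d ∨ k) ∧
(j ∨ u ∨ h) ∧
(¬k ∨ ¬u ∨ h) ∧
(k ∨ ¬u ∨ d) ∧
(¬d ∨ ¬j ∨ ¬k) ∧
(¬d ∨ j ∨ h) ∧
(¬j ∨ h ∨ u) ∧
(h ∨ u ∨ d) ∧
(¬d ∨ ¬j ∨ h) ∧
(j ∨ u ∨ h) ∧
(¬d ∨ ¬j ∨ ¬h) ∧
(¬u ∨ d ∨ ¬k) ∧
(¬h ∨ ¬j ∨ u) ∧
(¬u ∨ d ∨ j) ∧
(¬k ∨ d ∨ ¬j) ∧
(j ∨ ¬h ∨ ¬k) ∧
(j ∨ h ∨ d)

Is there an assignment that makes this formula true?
Yes

Yes, the formula is satisfiable.

One satisfying assignment is: k=False, h=True, u=False, j=False, d=True

Verification: With this assignment, all 20 clauses evaluate to true.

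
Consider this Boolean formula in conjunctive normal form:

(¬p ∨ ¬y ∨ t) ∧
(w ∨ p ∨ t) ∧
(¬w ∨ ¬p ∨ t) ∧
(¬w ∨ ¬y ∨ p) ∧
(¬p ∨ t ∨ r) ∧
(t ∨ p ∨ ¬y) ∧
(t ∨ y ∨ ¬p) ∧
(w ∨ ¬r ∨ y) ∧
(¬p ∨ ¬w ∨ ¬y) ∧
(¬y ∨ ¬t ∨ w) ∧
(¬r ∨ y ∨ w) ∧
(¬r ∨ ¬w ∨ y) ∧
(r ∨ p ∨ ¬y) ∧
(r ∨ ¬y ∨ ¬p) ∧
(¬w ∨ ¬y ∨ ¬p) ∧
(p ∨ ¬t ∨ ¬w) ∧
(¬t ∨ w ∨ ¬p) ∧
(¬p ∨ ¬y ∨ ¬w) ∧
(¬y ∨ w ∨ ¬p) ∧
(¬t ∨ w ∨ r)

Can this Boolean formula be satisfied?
Yes

Yes, the formula is satisfiable.

One satisfying assignment is: w=True, r=False, p=False, y=False, t=False

Verification: With this assignment, all 20 clauses evaluate to true.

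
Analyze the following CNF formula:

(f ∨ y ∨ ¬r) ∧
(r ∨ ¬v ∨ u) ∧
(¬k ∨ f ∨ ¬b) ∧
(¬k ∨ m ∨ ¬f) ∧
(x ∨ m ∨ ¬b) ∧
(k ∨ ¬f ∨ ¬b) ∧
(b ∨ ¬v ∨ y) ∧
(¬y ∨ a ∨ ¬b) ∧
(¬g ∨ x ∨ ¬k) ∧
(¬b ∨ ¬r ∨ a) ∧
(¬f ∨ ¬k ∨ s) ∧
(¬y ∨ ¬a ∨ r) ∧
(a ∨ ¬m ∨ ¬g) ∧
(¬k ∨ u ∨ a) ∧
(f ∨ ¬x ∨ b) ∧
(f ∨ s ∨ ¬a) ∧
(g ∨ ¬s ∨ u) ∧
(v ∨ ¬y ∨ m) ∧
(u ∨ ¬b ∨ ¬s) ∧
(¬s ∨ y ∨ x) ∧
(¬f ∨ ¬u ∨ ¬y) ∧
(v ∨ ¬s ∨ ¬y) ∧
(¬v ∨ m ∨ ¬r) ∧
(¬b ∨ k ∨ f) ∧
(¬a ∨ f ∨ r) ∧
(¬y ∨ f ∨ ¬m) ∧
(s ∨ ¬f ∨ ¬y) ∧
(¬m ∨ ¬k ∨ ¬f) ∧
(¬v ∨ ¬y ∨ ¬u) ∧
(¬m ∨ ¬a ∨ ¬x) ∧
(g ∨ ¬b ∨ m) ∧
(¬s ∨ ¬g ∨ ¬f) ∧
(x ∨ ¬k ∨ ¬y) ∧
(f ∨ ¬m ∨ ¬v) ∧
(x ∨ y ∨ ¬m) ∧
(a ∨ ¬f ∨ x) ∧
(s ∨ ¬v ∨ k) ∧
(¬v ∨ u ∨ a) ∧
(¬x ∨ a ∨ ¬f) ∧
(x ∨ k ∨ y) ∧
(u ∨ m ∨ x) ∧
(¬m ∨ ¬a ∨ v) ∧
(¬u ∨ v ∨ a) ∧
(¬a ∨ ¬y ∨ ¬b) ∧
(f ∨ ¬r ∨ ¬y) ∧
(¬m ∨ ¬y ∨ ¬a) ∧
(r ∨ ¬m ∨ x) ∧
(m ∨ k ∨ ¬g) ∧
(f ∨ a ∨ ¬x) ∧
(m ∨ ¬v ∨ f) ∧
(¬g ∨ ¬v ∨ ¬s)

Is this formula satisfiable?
Yes

Yes, the formula is satisfiable.

One satisfying assignment is: s=False, b=False, y=False, k=False, f=True, v=False, x=True, g=False, a=True, m=False, u=False, r=True

Verification: With this assignment, all 51 clauses evaluate to true.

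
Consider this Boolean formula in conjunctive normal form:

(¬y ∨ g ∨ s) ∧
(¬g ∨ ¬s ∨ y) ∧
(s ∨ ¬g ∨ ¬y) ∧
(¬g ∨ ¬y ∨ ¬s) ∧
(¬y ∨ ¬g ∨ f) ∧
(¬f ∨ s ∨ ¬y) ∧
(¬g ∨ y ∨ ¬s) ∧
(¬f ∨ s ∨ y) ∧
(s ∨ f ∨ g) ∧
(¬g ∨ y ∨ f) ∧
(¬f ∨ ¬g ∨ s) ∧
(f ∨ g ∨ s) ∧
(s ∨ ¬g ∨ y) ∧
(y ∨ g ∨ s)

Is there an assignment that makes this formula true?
Yes

Yes, the formula is satisfiable.

One satisfying assignment is: f=False, s=True, g=False, y=False

Verification: With this assignment, all 14 clauses evaluate to true.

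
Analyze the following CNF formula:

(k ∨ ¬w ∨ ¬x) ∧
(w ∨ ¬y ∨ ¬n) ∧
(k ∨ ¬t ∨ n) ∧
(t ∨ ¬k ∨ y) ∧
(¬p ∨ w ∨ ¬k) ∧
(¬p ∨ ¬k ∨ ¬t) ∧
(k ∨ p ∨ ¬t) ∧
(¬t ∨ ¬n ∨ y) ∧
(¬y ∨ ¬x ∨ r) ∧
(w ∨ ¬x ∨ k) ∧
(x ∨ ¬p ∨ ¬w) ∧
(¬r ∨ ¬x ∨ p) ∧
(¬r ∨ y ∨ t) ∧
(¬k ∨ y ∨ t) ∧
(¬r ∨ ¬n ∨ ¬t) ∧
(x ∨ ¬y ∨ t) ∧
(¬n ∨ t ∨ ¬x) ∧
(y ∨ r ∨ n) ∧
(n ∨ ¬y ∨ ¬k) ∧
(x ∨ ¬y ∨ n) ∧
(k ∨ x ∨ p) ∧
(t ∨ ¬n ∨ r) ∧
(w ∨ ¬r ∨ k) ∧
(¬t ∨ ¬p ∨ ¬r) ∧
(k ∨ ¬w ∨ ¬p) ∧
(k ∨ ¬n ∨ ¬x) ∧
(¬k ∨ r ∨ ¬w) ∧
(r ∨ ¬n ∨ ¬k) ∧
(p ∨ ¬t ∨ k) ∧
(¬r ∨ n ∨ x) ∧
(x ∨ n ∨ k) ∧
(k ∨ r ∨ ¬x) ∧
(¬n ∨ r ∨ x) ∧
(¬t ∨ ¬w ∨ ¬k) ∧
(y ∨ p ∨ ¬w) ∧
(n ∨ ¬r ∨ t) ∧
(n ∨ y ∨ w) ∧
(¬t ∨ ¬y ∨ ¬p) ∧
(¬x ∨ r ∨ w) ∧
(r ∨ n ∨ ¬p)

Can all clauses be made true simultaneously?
No

No, the formula is not satisfiable.

No assignment of truth values to the variables can make all 40 clauses true simultaneously.

The formula is UNSAT (unsatisfiable).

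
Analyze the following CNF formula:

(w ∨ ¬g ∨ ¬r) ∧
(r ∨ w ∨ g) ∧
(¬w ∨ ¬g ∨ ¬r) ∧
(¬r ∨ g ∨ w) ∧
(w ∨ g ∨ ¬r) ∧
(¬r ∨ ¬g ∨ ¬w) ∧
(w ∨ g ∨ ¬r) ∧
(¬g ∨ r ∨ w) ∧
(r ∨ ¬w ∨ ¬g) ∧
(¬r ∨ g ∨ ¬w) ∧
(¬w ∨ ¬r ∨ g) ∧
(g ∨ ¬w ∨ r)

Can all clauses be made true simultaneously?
No

No, the formula is not satisfiable.

No assignment of truth values to the variables can make all 12 clauses true simultaneously.

The formula is UNSAT (unsatisfiable).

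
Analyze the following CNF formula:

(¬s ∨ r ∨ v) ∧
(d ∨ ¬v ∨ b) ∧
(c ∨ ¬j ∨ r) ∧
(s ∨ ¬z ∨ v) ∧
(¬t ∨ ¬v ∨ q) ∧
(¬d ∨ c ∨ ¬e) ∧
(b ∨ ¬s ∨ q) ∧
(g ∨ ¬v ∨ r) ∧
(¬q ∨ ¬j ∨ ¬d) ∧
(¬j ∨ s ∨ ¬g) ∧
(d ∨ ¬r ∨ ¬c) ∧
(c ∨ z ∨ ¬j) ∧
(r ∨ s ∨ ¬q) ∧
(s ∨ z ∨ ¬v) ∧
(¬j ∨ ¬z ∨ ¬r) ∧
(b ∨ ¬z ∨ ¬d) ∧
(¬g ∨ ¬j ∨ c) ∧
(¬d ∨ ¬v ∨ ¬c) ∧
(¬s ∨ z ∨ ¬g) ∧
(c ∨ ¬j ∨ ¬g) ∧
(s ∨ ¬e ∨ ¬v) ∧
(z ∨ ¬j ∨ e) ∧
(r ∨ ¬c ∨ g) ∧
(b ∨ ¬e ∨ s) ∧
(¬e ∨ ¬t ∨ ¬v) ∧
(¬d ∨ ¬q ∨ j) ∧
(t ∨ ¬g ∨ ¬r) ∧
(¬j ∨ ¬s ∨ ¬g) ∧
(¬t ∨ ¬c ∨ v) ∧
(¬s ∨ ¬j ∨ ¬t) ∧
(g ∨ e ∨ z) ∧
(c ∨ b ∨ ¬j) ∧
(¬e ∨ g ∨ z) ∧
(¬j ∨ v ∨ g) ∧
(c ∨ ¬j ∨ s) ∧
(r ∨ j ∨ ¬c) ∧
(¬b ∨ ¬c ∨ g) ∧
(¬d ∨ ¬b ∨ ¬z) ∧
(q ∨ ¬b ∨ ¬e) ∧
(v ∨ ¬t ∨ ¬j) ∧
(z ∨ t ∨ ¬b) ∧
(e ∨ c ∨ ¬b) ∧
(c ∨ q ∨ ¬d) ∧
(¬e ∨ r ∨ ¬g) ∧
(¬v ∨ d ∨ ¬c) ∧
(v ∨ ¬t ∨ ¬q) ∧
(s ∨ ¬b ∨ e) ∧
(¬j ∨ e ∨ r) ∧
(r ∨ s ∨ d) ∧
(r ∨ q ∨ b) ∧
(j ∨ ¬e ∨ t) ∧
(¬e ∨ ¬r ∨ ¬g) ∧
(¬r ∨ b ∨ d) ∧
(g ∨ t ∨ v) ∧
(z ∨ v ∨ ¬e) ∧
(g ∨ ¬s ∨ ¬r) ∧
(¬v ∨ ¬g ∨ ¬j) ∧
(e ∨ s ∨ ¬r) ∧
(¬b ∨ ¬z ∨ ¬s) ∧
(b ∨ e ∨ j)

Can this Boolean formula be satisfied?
No

No, the formula is not satisfiable.

No assignment of truth values to the variables can make all 60 clauses true simultaneously.

The formula is UNSAT (unsatisfiable).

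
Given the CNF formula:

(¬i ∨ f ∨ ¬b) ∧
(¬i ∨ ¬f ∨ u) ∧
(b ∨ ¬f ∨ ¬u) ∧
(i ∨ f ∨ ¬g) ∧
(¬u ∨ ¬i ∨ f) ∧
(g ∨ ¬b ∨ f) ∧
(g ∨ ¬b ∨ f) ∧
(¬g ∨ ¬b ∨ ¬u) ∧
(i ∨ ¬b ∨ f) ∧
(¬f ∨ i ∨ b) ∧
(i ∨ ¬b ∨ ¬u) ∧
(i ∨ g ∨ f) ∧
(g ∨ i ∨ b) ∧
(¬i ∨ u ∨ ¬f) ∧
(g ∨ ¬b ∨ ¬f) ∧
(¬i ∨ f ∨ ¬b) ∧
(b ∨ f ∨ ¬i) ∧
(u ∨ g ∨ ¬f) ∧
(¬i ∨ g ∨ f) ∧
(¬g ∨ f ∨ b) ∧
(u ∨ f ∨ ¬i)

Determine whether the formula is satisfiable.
Yes

Yes, the formula is satisfiable.

One satisfying assignment is: i=False, u=False, g=True, b=True, f=True

Verification: With this assignment, all 21 clauses evaluate to true.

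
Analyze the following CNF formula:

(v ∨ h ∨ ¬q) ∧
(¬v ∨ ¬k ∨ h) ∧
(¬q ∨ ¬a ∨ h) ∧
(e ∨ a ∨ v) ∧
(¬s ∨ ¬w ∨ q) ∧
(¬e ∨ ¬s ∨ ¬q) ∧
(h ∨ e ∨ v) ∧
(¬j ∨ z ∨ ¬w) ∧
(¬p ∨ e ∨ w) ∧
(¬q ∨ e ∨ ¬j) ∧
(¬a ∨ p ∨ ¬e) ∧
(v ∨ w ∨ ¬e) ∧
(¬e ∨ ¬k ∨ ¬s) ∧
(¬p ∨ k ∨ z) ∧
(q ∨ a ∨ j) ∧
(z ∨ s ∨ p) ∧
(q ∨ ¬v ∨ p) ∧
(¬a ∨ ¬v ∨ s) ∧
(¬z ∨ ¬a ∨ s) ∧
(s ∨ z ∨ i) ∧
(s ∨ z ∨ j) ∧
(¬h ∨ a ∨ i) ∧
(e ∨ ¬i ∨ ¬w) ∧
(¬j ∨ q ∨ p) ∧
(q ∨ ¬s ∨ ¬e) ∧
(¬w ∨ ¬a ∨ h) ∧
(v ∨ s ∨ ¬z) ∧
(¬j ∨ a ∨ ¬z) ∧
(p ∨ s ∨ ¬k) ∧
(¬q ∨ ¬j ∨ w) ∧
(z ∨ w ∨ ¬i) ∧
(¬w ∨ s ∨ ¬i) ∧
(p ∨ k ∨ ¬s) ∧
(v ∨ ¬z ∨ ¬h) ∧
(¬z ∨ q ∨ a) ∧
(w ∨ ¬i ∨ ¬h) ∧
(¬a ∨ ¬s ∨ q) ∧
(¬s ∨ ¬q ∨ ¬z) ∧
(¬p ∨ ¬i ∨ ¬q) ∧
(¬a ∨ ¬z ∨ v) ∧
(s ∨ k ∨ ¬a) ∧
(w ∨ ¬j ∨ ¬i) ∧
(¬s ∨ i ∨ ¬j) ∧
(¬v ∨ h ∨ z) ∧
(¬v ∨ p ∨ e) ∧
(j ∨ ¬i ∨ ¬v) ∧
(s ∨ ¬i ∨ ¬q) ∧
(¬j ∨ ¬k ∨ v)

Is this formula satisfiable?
Yes

Yes, the formula is satisfiable.

One satisfying assignment is: z=False, e=False, k=True, q=True, a=True, j=False, h=True, s=True, p=False, i=False, w=False, v=False

Verification: With this assignment, all 48 clauses evaluate to true.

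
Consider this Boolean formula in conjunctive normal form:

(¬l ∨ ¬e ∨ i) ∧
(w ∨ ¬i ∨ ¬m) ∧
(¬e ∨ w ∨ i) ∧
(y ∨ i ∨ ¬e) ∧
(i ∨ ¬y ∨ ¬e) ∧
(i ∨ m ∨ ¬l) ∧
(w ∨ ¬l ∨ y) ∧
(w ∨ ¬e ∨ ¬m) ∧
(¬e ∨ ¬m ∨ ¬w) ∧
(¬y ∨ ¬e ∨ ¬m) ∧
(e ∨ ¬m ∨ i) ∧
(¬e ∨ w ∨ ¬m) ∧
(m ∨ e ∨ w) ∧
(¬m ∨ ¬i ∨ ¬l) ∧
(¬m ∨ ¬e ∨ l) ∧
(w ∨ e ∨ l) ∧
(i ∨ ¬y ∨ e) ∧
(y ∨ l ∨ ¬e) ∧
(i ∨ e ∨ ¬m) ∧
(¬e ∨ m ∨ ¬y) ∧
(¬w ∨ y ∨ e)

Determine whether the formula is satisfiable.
Yes

Yes, the formula is satisfiable.

One satisfying assignment is: i=True, e=True, w=True, y=False, m=False, l=True

Verification: With this assignment, all 21 clauses evaluate to true.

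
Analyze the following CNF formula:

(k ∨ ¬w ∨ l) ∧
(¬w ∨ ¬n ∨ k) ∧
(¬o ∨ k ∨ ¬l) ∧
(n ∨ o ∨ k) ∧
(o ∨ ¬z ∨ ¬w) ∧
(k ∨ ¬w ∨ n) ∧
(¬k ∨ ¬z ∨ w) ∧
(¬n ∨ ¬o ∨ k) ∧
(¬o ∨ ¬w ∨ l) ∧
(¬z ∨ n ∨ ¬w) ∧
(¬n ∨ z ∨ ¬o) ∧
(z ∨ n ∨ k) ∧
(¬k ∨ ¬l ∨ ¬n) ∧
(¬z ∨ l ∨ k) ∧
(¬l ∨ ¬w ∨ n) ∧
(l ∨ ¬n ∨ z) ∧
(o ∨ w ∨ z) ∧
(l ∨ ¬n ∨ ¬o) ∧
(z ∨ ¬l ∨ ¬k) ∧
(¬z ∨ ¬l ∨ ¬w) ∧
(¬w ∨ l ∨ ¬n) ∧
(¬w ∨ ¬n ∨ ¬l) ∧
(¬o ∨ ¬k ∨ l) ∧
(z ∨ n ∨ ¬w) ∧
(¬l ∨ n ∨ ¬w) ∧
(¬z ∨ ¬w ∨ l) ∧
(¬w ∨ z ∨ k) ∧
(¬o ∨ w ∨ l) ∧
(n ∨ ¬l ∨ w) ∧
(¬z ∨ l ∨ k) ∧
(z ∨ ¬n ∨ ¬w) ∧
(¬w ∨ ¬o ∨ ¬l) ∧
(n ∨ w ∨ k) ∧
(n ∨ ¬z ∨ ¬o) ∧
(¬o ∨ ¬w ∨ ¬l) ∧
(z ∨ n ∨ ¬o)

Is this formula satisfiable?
Yes

Yes, the formula is satisfiable.

One satisfying assignment is: k=False, o=False, l=True, z=True, n=True, w=False

Verification: With this assignment, all 36 clauses evaluate to true.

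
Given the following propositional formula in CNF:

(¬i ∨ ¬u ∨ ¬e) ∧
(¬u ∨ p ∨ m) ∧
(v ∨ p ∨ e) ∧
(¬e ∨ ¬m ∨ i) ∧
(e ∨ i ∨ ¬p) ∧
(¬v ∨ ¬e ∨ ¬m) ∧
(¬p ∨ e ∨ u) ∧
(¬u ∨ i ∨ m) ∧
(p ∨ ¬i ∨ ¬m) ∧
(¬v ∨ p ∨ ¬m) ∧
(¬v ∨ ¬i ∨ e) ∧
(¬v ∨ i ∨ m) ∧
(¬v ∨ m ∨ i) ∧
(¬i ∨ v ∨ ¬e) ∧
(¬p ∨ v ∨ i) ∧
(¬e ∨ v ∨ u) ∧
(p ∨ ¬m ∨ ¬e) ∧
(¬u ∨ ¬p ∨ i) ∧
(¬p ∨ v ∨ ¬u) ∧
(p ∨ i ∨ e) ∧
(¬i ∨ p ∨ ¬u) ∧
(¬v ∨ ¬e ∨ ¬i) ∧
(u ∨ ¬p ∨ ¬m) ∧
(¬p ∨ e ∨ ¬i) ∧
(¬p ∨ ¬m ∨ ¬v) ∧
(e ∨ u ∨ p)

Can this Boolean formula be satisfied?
No

No, the formula is not satisfiable.

No assignment of truth values to the variables can make all 26 clauses true simultaneously.

The formula is UNSAT (unsatisfiable).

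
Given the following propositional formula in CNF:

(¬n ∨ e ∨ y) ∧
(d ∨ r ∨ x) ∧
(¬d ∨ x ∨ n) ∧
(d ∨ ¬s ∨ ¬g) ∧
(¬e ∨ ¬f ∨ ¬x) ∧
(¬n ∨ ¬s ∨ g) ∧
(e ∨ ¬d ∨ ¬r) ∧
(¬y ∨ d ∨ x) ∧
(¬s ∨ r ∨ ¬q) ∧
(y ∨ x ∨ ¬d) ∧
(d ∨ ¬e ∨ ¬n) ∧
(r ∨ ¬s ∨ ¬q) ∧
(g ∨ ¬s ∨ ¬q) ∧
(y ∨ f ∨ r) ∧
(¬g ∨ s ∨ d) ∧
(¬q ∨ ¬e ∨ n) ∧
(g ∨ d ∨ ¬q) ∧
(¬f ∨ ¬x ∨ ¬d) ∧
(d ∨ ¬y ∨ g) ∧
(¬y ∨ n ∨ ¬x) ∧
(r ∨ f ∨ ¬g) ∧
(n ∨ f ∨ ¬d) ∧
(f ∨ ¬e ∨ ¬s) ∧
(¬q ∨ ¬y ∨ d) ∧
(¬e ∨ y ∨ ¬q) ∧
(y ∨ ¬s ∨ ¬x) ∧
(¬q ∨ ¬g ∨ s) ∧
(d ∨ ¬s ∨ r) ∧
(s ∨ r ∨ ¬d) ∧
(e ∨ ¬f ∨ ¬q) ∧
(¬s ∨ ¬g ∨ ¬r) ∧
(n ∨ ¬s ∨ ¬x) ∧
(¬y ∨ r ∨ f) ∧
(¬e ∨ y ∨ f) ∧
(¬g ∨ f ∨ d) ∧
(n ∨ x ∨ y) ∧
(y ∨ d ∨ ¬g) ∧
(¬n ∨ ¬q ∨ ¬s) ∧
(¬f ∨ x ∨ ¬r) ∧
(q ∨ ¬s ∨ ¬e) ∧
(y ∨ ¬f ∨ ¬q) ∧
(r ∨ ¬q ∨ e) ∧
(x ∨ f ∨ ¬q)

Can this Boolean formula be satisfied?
Yes

Yes, the formula is satisfiable.

One satisfying assignment is: q=False, e=True, x=False, g=False, y=True, n=True, d=True, r=True, s=False, f=False

Verification: With this assignment, all 43 clauses evaluate to true.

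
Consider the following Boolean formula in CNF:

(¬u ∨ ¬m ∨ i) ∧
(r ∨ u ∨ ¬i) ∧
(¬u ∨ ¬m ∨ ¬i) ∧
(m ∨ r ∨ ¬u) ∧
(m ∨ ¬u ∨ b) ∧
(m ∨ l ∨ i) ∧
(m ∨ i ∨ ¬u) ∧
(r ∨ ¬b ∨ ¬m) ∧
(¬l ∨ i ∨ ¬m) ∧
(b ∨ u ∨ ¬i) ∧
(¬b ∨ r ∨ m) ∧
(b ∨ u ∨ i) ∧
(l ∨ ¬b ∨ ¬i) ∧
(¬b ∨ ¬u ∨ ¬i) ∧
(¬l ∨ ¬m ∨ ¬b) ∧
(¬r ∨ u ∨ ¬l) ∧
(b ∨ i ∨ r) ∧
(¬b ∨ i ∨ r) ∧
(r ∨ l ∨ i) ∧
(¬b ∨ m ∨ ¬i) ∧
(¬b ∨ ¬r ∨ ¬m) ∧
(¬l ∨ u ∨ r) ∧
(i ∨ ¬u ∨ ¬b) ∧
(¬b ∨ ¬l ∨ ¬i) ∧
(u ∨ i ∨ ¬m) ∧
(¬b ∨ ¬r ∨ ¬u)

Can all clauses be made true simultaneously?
No

No, the formula is not satisfiable.

No assignment of truth values to the variables can make all 26 clauses true simultaneously.

The formula is UNSAT (unsatisfiable).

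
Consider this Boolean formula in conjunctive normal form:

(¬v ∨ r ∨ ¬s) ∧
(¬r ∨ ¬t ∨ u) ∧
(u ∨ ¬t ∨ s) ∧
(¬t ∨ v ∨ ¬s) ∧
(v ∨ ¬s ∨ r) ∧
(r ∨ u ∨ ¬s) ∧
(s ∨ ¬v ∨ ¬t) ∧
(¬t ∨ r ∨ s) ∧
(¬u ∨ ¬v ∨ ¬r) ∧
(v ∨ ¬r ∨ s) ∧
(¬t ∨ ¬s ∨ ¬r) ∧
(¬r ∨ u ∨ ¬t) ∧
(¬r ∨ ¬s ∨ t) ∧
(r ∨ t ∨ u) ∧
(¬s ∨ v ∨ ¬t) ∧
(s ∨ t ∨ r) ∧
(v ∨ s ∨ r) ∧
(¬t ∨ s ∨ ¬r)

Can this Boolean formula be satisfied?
Yes

Yes, the formula is satisfiable.

One satisfying assignment is: v=True, r=True, s=False, t=False, u=False

Verification: With this assignment, all 18 clauses evaluate to true.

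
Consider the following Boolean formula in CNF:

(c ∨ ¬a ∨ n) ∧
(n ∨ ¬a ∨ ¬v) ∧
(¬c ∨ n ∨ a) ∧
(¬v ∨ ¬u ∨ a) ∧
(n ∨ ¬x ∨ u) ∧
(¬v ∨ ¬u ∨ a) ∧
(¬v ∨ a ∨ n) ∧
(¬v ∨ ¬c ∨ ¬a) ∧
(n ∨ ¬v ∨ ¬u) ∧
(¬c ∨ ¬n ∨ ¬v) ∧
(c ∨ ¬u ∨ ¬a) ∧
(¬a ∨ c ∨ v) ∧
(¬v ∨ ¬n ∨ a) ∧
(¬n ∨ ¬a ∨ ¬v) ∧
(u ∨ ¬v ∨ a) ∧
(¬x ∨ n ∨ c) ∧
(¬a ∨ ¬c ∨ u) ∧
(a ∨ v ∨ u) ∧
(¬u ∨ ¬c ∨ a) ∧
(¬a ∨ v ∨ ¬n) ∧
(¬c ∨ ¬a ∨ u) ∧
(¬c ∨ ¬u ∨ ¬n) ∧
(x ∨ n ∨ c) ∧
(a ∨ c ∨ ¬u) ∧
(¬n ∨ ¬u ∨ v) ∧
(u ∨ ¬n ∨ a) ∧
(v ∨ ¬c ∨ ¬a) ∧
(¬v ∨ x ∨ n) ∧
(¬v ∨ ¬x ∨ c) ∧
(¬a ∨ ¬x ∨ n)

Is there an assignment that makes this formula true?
No

No, the formula is not satisfiable.

No assignment of truth values to the variables can make all 30 clauses true simultaneously.

The formula is UNSAT (unsatisfiable).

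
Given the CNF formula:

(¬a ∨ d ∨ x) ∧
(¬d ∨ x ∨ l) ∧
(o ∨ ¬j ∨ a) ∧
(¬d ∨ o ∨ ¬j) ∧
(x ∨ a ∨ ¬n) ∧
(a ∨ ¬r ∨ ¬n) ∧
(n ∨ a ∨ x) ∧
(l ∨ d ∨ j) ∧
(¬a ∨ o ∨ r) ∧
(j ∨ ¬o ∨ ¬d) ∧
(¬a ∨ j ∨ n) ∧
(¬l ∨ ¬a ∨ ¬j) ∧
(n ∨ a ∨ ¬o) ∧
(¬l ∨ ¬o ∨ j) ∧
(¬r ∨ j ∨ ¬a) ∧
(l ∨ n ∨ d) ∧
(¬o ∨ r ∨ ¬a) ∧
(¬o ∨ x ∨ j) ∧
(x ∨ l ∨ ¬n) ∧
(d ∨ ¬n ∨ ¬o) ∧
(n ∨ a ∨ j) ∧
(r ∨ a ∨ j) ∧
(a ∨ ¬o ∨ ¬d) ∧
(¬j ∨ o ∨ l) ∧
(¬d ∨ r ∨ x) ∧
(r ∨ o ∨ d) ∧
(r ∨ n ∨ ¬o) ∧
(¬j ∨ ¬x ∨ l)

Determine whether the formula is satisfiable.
No

No, the formula is not satisfiable.

No assignment of truth values to the variables can make all 28 clauses true simultaneously.

The formula is UNSAT (unsatisfiable).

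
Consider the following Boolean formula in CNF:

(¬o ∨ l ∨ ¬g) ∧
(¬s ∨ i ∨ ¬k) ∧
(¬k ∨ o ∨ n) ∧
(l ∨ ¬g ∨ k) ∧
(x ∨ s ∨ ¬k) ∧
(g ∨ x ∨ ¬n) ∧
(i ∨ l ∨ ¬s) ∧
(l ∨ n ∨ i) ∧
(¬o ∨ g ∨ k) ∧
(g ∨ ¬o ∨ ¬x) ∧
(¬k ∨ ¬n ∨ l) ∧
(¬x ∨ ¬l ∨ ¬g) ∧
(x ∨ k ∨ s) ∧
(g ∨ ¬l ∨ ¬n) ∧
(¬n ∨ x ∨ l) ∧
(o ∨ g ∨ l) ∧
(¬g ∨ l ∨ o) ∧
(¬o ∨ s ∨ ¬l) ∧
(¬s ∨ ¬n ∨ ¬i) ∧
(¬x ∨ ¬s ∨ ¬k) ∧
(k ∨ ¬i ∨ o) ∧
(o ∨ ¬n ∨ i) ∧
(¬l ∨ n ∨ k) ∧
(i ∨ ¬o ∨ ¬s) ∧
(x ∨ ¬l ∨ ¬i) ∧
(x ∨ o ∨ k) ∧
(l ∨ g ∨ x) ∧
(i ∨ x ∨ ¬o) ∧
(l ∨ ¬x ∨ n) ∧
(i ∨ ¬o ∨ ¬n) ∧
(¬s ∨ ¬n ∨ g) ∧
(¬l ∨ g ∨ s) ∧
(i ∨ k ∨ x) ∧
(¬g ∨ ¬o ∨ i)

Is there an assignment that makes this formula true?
No

No, the formula is not satisfiable.

No assignment of truth values to the variables can make all 34 clauses true simultaneously.

The formula is UNSAT (unsatisfiable).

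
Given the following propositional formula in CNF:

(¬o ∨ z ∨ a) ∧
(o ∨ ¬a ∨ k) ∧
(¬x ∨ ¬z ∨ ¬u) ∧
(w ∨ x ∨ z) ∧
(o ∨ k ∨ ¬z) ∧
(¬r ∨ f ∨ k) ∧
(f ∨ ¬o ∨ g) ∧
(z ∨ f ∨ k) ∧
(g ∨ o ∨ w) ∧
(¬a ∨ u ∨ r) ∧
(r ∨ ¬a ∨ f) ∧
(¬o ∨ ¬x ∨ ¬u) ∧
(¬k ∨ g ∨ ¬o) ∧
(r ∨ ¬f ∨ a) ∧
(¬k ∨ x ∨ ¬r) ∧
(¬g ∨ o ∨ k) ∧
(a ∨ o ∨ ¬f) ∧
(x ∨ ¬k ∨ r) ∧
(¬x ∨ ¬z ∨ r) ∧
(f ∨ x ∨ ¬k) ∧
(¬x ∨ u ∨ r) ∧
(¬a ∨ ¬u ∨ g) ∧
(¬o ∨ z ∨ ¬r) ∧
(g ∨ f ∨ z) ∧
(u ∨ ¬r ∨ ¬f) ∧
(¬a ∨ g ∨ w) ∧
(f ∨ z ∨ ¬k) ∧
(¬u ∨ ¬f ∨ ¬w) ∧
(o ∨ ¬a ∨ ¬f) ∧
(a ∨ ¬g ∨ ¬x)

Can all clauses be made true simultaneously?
Yes

Yes, the formula is satisfiable.

One satisfying assignment is: f=False, x=True, k=True, r=True, g=False, w=True, u=False, a=False, o=False, z=True

Verification: With this assignment, all 30 clauses evaluate to true.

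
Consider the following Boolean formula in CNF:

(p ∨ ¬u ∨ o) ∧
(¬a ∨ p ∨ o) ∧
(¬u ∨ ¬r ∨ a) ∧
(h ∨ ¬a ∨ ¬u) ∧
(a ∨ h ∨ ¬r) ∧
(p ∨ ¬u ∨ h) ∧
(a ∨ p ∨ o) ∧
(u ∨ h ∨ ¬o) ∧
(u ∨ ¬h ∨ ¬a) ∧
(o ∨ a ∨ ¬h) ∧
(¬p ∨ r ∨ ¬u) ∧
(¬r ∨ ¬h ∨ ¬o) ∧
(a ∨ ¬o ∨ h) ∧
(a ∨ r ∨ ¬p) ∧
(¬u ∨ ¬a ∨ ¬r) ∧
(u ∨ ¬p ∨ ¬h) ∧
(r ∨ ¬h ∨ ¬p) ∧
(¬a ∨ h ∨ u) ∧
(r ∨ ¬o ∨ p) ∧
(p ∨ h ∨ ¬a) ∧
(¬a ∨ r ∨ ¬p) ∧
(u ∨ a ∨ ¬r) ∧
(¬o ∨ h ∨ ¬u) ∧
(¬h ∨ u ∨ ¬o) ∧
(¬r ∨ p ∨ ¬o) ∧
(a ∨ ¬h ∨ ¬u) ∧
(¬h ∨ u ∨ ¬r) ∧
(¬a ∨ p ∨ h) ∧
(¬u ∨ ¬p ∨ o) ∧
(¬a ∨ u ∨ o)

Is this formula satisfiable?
No

No, the formula is not satisfiable.

No assignment of truth values to the variables can make all 30 clauses true simultaneously.

The formula is UNSAT (unsatisfiable).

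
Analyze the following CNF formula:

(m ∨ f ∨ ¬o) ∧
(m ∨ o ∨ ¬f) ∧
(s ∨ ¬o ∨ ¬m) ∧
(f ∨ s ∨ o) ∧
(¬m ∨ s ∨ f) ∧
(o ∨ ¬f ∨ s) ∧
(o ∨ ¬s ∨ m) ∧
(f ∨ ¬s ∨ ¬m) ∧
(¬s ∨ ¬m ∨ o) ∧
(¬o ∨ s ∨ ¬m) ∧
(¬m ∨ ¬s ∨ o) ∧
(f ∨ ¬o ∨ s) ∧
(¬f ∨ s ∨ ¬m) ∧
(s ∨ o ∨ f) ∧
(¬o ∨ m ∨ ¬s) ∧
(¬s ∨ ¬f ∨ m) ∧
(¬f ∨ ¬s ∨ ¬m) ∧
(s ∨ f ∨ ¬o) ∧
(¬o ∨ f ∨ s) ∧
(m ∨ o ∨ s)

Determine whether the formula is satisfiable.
Yes

Yes, the formula is satisfiable.

One satisfying assignment is: m=False, s=False, o=True, f=True

Verification: With this assignment, all 20 clauses evaluate to true.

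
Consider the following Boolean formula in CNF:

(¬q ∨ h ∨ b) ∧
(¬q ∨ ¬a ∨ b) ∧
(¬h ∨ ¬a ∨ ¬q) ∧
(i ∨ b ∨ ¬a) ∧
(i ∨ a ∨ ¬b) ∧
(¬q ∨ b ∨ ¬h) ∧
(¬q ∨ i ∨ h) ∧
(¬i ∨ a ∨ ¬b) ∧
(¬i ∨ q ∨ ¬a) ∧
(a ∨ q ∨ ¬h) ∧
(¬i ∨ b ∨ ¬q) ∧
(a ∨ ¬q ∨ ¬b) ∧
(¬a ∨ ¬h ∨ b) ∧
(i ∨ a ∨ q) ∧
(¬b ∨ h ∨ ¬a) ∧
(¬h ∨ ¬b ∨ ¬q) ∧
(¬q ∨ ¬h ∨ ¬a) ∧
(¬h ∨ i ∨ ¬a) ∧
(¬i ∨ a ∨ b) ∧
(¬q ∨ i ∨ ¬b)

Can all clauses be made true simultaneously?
No

No, the formula is not satisfiable.

No assignment of truth values to the variables can make all 20 clauses true simultaneously.

The formula is UNSAT (unsatisfiable).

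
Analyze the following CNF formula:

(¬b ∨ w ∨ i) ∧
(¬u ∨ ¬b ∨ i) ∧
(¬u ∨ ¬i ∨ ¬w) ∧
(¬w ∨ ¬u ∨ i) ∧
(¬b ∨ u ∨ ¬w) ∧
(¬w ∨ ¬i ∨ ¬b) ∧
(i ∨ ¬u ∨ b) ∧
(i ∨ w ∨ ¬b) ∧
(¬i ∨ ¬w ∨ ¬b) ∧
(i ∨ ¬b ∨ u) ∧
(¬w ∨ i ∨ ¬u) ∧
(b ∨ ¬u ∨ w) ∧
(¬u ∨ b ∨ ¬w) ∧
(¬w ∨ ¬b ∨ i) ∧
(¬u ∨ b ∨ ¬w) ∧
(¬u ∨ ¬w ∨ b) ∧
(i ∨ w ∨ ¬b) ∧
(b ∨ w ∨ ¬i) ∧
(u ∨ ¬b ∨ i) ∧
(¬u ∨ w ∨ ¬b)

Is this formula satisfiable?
Yes

Yes, the formula is satisfiable.

One satisfying assignment is: b=False, i=False, w=False, u=False

Verification: With this assignment, all 20 clauses evaluate to true.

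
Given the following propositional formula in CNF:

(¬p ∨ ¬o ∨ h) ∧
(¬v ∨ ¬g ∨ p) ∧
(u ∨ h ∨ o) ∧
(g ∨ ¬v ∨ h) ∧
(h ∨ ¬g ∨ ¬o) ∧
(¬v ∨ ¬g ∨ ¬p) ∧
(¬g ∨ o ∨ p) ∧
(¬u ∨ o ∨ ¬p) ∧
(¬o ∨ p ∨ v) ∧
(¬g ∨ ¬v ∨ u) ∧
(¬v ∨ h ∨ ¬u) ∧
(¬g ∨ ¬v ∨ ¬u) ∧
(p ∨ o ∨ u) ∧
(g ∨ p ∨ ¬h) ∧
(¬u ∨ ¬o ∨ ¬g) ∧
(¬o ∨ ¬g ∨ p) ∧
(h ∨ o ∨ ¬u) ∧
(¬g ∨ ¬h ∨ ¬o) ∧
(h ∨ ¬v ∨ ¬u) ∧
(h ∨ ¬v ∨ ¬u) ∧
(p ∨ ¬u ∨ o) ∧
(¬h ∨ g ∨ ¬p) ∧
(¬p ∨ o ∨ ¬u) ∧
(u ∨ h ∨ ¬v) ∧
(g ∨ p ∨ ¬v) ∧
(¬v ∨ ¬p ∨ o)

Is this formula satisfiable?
Yes

Yes, the formula is satisfiable.

One satisfying assignment is: o=False, p=True, h=True, u=False, g=True, v=False

Verification: With this assignment, all 26 clauses evaluate to true.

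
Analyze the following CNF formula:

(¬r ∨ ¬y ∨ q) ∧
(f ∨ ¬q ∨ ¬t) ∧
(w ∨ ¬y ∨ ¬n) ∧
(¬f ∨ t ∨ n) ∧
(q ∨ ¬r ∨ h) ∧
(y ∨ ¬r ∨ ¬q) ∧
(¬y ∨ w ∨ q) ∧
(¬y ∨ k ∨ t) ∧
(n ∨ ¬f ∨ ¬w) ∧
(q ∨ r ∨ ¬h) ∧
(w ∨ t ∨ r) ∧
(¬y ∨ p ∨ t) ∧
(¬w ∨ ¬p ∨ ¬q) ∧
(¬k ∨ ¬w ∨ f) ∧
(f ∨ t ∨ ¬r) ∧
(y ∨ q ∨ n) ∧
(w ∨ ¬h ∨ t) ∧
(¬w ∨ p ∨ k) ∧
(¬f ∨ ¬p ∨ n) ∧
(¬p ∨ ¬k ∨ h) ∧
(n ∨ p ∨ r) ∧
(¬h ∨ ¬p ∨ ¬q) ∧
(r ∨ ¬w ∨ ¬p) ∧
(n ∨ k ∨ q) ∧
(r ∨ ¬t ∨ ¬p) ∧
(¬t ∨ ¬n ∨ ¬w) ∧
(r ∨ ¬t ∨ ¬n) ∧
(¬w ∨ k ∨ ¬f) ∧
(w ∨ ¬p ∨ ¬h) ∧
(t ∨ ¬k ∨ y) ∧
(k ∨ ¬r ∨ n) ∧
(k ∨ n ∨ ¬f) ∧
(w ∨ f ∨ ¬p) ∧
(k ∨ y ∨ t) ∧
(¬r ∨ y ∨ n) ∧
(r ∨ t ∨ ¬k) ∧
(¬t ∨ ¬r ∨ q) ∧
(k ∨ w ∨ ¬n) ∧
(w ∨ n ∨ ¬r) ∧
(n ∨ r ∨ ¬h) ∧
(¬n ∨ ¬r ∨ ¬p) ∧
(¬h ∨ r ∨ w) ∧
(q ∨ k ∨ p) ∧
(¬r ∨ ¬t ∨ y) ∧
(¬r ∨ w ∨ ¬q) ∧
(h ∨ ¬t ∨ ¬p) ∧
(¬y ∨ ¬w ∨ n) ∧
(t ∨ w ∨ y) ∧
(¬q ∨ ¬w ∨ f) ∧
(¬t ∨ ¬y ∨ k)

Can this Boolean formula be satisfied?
No

No, the formula is not satisfiable.

No assignment of truth values to the variables can make all 50 clauses true simultaneously.

The formula is UNSAT (unsatisfiable).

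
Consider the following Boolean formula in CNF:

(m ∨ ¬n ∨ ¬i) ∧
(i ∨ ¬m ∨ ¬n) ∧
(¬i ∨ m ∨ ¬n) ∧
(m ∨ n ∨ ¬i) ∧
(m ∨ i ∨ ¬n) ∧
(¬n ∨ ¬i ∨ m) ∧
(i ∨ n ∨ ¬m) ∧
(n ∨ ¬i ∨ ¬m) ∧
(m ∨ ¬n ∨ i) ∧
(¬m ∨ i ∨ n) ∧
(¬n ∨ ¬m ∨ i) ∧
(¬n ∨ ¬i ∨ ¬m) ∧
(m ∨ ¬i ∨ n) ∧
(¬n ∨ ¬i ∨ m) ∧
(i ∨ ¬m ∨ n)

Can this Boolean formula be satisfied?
Yes

Yes, the formula is satisfiable.

One satisfying assignment is: m=False, n=False, i=False

Verification: With this assignment, all 15 clauses evaluate to true.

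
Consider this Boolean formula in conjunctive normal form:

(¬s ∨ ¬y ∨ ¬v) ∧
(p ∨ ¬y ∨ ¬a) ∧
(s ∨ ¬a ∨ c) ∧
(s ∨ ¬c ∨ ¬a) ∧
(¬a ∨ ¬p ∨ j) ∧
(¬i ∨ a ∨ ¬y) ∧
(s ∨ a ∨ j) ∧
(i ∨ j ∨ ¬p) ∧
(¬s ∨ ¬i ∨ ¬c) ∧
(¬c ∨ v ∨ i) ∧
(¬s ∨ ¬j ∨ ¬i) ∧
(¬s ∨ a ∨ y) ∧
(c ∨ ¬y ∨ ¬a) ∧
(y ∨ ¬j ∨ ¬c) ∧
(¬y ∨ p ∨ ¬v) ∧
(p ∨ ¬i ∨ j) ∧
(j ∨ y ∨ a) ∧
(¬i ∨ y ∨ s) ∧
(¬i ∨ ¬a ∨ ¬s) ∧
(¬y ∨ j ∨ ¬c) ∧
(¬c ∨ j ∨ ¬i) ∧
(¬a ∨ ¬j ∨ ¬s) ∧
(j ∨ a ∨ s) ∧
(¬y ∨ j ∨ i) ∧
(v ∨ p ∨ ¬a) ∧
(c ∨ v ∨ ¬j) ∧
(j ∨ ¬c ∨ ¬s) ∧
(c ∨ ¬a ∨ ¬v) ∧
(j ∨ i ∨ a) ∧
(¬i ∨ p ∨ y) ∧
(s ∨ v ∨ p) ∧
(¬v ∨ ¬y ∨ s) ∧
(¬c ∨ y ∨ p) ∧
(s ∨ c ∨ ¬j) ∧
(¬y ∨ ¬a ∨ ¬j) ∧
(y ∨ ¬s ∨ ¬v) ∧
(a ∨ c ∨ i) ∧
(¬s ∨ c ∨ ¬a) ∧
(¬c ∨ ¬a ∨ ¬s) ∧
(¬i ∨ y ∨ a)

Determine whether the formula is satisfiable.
No

No, the formula is not satisfiable.

No assignment of truth values to the variables can make all 40 clauses true simultaneously.

The formula is UNSAT (unsatisfiable).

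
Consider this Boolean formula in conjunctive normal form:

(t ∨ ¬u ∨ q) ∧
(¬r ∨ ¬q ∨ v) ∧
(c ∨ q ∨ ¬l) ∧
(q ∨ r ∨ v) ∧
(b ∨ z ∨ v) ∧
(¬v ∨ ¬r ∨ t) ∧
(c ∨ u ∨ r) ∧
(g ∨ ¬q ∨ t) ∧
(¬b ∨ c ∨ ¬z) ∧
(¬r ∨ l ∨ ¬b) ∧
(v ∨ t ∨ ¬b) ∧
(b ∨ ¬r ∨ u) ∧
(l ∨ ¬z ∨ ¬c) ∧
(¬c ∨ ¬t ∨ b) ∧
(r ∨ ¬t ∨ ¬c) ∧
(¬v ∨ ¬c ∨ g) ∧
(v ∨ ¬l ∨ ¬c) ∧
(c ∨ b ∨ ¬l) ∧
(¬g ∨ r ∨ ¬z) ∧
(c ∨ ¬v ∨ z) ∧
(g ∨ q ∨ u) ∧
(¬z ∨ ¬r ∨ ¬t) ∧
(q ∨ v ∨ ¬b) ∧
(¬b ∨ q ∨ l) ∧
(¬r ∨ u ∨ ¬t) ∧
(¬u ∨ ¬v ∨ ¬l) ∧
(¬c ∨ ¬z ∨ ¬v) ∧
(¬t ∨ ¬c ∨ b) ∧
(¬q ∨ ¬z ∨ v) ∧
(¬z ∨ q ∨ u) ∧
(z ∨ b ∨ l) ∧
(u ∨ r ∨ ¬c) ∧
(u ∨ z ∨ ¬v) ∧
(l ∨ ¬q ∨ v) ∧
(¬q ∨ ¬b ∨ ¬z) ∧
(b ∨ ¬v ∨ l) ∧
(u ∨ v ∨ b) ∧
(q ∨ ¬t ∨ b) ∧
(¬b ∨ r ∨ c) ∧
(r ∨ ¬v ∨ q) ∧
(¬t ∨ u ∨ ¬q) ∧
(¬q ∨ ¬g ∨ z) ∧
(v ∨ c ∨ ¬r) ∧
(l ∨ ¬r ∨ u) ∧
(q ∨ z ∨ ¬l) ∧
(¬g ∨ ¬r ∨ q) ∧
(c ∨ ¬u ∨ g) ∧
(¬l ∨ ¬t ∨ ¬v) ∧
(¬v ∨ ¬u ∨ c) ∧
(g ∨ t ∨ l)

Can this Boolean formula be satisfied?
No

No, the formula is not satisfiable.

No assignment of truth values to the variables can make all 50 clauses true simultaneously.

The formula is UNSAT (unsatisfiable).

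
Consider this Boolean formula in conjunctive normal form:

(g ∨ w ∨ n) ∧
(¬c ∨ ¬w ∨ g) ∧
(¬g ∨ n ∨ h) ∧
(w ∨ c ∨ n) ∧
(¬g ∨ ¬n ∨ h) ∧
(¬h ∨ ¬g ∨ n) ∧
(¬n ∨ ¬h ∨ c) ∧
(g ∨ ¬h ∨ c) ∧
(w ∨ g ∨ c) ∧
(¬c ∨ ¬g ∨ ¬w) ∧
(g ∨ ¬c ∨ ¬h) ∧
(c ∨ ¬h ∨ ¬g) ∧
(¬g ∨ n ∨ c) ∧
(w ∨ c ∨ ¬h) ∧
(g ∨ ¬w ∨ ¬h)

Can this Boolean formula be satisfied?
Yes

Yes, the formula is satisfiable.

One satisfying assignment is: c=True, g=False, w=False, h=False, n=True

Verification: With this assignment, all 15 clauses evaluate to true.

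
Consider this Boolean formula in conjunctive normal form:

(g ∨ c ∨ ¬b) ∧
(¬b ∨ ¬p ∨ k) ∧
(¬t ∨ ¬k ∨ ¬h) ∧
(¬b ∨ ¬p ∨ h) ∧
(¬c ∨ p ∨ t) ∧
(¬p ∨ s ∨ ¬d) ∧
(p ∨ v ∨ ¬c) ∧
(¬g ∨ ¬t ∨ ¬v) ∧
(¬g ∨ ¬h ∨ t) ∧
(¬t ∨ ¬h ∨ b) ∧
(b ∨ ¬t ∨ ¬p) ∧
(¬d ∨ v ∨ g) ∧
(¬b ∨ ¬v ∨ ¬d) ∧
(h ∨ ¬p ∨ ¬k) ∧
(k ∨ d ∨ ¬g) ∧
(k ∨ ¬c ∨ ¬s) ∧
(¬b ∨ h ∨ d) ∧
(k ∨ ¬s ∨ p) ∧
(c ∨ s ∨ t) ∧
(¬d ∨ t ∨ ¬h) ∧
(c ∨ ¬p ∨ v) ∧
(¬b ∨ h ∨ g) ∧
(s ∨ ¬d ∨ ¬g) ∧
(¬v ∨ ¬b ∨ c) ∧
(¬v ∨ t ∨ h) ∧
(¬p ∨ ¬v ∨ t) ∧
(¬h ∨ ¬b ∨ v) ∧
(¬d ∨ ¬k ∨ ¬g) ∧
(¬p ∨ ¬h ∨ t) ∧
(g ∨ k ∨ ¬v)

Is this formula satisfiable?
Yes

Yes, the formula is satisfiable.

One satisfying assignment is: g=False, t=False, v=False, c=True, b=False, d=False, p=True, k=False, s=False, h=False

Verification: With this assignment, all 30 clauses evaluate to true.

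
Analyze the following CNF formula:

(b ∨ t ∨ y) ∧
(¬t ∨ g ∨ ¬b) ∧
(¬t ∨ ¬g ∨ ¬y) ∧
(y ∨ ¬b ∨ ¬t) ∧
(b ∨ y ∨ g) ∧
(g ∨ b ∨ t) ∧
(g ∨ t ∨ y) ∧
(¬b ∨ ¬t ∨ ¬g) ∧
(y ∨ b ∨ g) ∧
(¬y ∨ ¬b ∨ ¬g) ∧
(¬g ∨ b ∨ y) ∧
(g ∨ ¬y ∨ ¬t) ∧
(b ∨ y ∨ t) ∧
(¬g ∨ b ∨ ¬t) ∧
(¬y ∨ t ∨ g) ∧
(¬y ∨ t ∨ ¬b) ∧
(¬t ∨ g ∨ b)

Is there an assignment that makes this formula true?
Yes

Yes, the formula is satisfiable.

One satisfying assignment is: t=False, g=True, y=True, b=False

Verification: With this assignment, all 17 clauses evaluate to true.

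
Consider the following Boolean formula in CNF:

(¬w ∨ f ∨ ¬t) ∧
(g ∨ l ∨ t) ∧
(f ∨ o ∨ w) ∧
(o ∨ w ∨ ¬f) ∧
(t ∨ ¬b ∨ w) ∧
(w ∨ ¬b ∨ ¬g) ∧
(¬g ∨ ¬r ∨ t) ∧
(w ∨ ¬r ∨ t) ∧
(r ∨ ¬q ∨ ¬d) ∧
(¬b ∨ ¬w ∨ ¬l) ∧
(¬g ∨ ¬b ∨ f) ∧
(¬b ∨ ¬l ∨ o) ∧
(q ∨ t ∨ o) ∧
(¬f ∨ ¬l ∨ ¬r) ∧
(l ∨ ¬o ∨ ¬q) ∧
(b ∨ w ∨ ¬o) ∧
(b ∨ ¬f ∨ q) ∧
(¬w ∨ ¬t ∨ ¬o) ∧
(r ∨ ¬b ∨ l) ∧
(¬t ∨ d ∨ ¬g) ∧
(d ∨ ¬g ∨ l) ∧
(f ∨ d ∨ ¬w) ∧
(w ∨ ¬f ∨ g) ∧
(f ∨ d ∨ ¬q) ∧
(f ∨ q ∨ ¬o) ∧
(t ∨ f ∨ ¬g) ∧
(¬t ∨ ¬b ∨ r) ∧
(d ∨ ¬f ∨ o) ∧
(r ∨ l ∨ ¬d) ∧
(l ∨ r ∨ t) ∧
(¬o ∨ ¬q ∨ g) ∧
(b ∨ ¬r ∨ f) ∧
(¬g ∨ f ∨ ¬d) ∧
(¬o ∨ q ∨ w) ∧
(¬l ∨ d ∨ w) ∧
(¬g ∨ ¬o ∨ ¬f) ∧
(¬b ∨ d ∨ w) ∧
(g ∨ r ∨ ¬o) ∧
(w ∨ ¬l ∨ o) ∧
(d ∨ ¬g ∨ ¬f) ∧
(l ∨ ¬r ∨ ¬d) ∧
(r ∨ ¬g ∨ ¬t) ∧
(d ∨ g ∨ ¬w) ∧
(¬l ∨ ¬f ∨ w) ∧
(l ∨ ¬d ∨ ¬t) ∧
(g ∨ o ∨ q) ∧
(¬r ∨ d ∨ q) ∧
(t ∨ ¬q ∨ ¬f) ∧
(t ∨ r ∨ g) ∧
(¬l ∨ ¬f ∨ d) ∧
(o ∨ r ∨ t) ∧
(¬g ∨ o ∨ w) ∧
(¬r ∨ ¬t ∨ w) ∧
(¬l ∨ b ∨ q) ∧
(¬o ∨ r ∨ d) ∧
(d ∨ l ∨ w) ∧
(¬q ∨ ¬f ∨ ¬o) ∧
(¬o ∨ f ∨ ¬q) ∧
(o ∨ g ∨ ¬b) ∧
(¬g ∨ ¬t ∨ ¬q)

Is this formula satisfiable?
No

No, the formula is not satisfiable.

No assignment of truth values to the variables can make all 60 clauses true simultaneously.

The formula is UNSAT (unsatisfiable).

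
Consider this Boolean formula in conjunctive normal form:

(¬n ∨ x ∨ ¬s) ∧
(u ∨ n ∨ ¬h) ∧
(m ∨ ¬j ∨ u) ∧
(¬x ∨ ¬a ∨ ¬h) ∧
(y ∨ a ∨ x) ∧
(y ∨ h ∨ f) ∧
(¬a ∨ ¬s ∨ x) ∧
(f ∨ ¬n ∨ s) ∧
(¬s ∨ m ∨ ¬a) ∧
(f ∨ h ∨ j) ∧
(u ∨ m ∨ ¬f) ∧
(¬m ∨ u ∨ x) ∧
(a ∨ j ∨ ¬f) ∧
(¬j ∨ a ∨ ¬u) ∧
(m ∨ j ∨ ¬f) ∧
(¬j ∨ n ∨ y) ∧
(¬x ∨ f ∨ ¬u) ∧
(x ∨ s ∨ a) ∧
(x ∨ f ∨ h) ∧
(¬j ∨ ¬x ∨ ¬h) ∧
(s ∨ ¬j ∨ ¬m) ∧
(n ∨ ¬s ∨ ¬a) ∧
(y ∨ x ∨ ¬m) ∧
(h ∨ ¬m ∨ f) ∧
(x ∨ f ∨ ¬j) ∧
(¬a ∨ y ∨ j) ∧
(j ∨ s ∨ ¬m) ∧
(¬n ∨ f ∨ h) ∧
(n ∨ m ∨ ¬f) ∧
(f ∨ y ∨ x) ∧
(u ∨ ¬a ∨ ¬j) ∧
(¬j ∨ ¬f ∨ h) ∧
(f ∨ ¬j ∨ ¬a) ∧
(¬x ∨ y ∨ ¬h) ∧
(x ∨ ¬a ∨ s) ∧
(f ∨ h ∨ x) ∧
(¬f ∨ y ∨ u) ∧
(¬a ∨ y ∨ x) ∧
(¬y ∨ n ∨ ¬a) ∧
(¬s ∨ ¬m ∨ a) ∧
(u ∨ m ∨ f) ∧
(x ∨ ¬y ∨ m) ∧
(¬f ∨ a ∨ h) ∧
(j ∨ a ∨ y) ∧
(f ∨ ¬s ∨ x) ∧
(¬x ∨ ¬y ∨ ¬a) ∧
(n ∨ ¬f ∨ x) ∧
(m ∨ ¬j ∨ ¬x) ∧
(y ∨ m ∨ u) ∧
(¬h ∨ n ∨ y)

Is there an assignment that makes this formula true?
No

No, the formula is not satisfiable.

No assignment of truth values to the variables can make all 50 clauses true simultaneously.

The formula is UNSAT (unsatisfiable).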